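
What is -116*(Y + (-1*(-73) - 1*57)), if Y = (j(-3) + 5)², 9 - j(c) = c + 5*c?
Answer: -120640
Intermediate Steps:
j(c) = 9 - 6*c (j(c) = 9 - (c + 5*c) = 9 - 6*c)
Y = 1024 (Y = ((9 - 6*(-3)) + 5)² = ((9 + 18) + 5)² = (27 + 5)² = 32² = 1024)
-116*(Y + (-1*(-73) - 1*57)) = -116*(1024 + (-1*(-73) - 1*57)) = -116*(1024 + (73 - 57)) = -116*(1024 + 16) = -116*1040 = -120640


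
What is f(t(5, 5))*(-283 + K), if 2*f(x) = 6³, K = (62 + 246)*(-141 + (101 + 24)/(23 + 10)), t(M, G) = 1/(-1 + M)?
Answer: -4594788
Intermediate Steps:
K = -126784/3 (K = 308*(-141 + 125/33) = 308*(-4528/33) = -126784/3 ≈ -42261.)
f(x) = 108 (f(x) = (½)*6³ = (½)*216 = 108)
f(t(5, 5))*(-283 + K) = 108*(-283 - 126784/3) = 108*(-127633/3) = -4594788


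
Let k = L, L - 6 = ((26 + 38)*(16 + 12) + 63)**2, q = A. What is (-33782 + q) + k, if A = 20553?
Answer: 3427802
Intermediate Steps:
q = 20553
L = 3441031 (L = 6 + ((26 + 38)*(16 + 12) + 63)**2 = 6 + (64*28 + 63)**2 = 6 + (1792 + 63)**2 = 6 + 1855**2 = 6 + 3441025 = 3441031)
k = 3441031
(-33782 + q) + k = (-33782 + 20553) + 3441031 = -13229 + 3441031 = 3427802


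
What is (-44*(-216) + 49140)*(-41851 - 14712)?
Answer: -3317080572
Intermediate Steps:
(-44*(-216) + 49140)*(-41851 - 14712) = (9504 + 49140)*(-56563) = 58644*(-56563) = -3317080572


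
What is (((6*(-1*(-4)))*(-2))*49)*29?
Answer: -68208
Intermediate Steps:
(((6*(-1*(-4)))*(-2))*49)*29 = (((6*4)*(-2))*49)*29 = ((24*(-2))*49)*29 = -48*49*29 = -2352*29 = -68208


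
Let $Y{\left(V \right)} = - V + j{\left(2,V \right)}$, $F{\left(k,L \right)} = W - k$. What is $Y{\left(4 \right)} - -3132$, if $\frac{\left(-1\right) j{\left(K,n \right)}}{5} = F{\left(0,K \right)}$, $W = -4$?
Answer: $3148$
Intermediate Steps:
$F{\left(k,L \right)} = -4 - k$
$j{\left(K,n \right)} = 20$ ($j{\left(K,n \right)} = - 5 \left(-4 - 0\right) = - 5 \left(-4 + 0\right) = \left(-5\right) \left(-4\right) = 20$)
$Y{\left(V \right)} = 20 - V$ ($Y{\left(V \right)} = - V + 20 = 20 - V$)
$Y{\left(4 \right)} - -3132 = \left(20 - 4\right) - -3132 = \left(20 - 4\right) + 3132 = 16 + 3132 = 3148$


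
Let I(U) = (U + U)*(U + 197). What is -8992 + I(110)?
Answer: 58548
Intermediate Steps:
I(U) = 2*U*(197 + U) (I(U) = (2*U)*(197 + U) = 2*U*(197 + U))
-8992 + I(110) = -8992 + 2*110*(197 + 110) = -8992 + 2*110*307 = -8992 + 67540 = 58548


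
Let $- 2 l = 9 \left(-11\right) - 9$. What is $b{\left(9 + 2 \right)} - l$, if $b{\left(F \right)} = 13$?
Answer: $-41$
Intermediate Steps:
$l = 54$ ($l = - \frac{9 \left(-11\right) - 9}{2} = - \frac{-99 - 9}{2} = \left(- \frac{1}{2}\right) \left(-108\right) = 54$)
$b{\left(9 + 2 \right)} - l = 13 - 54 = -41$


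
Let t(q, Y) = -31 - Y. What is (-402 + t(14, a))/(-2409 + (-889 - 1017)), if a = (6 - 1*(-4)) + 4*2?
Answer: 451/4315 ≈ 0.10452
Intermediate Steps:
a = 18 (a = (6 + 4) + 8 = 10 + 8 = 18)
(-402 + t(14, a))/(-2409 + (-889 - 1017)) = (-402 + (-31 - 1*18))/(-2409 + (-889 - 1017)) = (-402 + (-31 - 18))/(-2409 - 1906) = (-402 - 49)/(-4315) = -451*(-1/4315) = 451/4315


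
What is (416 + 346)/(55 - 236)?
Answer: -762/181 ≈ -4.2099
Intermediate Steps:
(416 + 346)/(55 - 236) = 762/(-181) = 762*(-1/181) = -762/181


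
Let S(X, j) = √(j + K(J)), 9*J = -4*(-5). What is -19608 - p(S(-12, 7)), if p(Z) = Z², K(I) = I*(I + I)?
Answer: -1589615/81 ≈ -19625.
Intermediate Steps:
J = 20/9 (J = (-4*(-5))/9 = (⅑)*20 = 20/9 ≈ 2.2222)
K(I) = 2*I² (K(I) = I*(2*I) = 2*I²)
S(X, j) = √(800/81 + j) (S(X, j) = √(j + 2*(20/9)²) = √(j + 2*(400/81)) = √(j + 800/81) = √(800/81 + j))
-19608 - p(S(-12, 7)) = -19608 - (√(800 + 81*7)/9)² = -19608 - (√(800 + 567)/9)² = -19608 - (√1367/9)² = -19608 - 1*1367/81 = -19608 - 1367/81 = -1589615/81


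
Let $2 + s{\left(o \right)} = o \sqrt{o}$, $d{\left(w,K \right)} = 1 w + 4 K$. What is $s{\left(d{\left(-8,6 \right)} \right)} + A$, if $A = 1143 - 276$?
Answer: $929$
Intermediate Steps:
$d{\left(w,K \right)} = w + 4 K$
$s{\left(o \right)} = -2 + o^{\frac{3}{2}}$ ($s{\left(o \right)} = -2 + o \sqrt{o} = -2 + o^{\frac{3}{2}}$)
$A = 867$
$s{\left(d{\left(-8,6 \right)} \right)} + A = \left(-2 + \left(-8 + 4 \cdot 6\right)^{\frac{3}{2}}\right) + 867 = \left(-2 + \left(-8 + 24\right)^{\frac{3}{2}}\right) + 867 = \left(-2 + 16^{\frac{3}{2}}\right) + 867 = \left(-2 + 64\right) + 867 = 62 + 867 = 929$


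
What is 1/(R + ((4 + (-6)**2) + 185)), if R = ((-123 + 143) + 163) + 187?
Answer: 1/595 ≈ 0.0016807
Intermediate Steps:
R = 370 (R = (20 + 163) + 187 = 183 + 187 = 370)
1/(R + ((4 + (-6)**2) + 185)) = 1/(370 + ((4 + (-6)**2) + 185)) = 1/(370 + ((4 + 36) + 185)) = 1/(370 + (40 + 185)) = 1/(370 + 225) = 1/595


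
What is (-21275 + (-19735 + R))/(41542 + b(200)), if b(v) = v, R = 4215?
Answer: -12265/13914 ≈ -0.88149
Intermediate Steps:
(-21275 + (-19735 + R))/(41542 + b(200)) = (-21275 + (-19735 + 4215))/(41542 + 200) = (-21275 - 15520)/41742 = -36795*1/41742 = -12265/13914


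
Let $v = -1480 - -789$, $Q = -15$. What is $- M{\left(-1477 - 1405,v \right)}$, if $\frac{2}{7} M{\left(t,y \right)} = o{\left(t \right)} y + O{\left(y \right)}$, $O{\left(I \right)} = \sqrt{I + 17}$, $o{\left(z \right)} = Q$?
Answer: $- \frac{72555}{2} - \frac{7 i \sqrt{674}}{2} \approx -36278.0 - 90.865 i$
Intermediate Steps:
$v = -691$ ($v = -1480 + 789 = -691$)
$o{\left(z \right)} = -15$
$O{\left(I \right)} = \sqrt{17 + I}$
$M{\left(t,y \right)} = - \frac{105 y}{2} + \frac{7 \sqrt{17 + y}}{2}$ ($M{\left(t,y \right)} = \frac{7 \left(- 15 y + \sqrt{17 + y}\right)}{2} = \frac{7 \left(\sqrt{17 + y} - 15 y\right)}{2} = - \frac{105 y}{2} + \frac{7 \sqrt{17 + y}}{2}$)
$- M{\left(-1477 - 1405,v \right)} = - (\left(- \frac{105}{2}\right) \left(-691\right) + \frac{7 \sqrt{17 - 691}}{2}) = - (\frac{72555}{2} + \frac{7 \sqrt{-674}}{2}) = - (\frac{72555}{2} + \frac{7 i \sqrt{674}}{2}) = - \frac{72555}{2} - \frac{7 i \sqrt{674}}{2}$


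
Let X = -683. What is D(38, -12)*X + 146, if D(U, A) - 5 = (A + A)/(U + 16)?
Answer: -26689/9 ≈ -2965.4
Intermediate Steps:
D(U, A) = 5 + 2*A/(16 + U) (D(U, A) = 5 + (A + A)/(U + 16) = 5 + (2*A)/(16 + U) = 5 + 2*A/(16 + U))
D(38, -12)*X + 146 = ((80 + 2*(-12) + 5*38)/(16 + 38))*(-683) + 146 = ((80 - 24 + 190)/54)*(-683) + 146 = ((1/54)*246)*(-683) + 146 = (41/9)*(-683) + 146 = -28003/9 + 146 = -26689/9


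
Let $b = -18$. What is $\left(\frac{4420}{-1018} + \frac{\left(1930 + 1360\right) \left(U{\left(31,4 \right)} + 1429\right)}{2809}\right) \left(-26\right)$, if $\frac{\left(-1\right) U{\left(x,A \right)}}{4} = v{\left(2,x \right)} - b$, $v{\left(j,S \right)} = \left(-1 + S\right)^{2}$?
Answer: $\frac{97821311120}{1429781} \approx 68417.0$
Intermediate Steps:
$U{\left(x,A \right)} = -72 - 4 \left(-1 + x\right)^{2}$ ($U{\left(x,A \right)} = - 4 \left(\left(-1 + x\right)^{2} - -18\right) = - 4 \left(\left(-1 + x\right)^{2} + 18\right) = - 4 \left(18 + \left(-1 + x\right)^{2}\right) = -72 - 4 \left(-1 + x\right)^{2}$)
$\left(\frac{4420}{-1018} + \frac{\left(1930 + 1360\right) \left(U{\left(31,4 \right)} + 1429\right)}{2809}\right) \left(-26\right) = \left(\frac{4420}{-1018} + \frac{\left(1930 + 1360\right) \left(\left(-72 - 4 \left(-1 + 31\right)^{2}\right) + 1429\right)}{2809}\right) \left(-26\right) = \left(4420 \left(- \frac{1}{1018}\right) + 3290 \left(\left(-72 - 4 \cdot 30^{2}\right) + 1429\right) \frac{1}{2809}\right) \left(-26\right) = \left(- \frac{2210}{509} + 3290 \left(\left(-72 - 3600\right) + 1429\right) \frac{1}{2809}\right) \left(-26\right) = \left(- \frac{2210}{509} + 3290 \left(-3672 + 1429\right) \frac{1}{2809}\right) \left(-26\right) = \left(- \frac{2210}{509} + 3290 \left(-2243\right) \frac{1}{2809}\right) \left(-26\right) = \left(- \frac{2210}{509} - \frac{7379470}{2809}\right) \left(-26\right) = \left(- \frac{3762358120}{1429781}\right) \left(-26\right) = \frac{97821311120}{1429781}$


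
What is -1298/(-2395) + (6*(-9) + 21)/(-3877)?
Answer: 5111381/9285415 ≈ 0.55047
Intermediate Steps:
-1298/(-2395) + (6*(-9) + 21)/(-3877) = -1298*(-1/2395) + (-54 + 21)*(-1/3877) = 1298/2395 - 33*(-1/3877) = 1298/2395 + 33/3877 = 5111381/9285415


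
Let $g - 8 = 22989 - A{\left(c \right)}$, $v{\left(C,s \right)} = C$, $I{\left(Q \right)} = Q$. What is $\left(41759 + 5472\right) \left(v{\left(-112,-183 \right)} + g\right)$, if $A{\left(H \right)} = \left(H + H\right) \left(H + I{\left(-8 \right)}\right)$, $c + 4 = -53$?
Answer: $730899725$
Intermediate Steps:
$c = -57$ ($c = -4 - 53 = -57$)
$A{\left(H \right)} = 2 H \left(-8 + H\right)$ ($A{\left(H \right)} = \left(H + H\right) \left(H - 8\right) = 2 H \left(-8 + H\right)$)
$g = 15587$ ($g = 8 + \left(22989 - 2 \left(-57\right) \left(-8 - 57\right)\right) = 8 + \left(22989 - 2 \left(-57\right) \left(-65\right)\right) = 8 + \left(22989 - 7410\right) = 8 + 15579 = 15587$)
$\left(41759 + 5472\right) \left(v{\left(-112,-183 \right)} + g\right) = \left(41759 + 5472\right) \left(-112 + 15587\right) = 47231 \cdot 15475 = 730899725$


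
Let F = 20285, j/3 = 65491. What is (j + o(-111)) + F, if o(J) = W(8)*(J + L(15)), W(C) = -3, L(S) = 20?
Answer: 217031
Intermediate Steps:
j = 196473 (j = 3*65491 = 196473)
o(J) = -60 - 3*J (o(J) = -3*(J + 20) = -3*(20 + J) = -60 - 3*J)
(j + o(-111)) + F = (196473 + (-60 - 3*(-111))) + 20285 = (196473 + (-60 + 333)) + 20285 = (196473 + 273) + 20285 = 196746 + 20285 = 217031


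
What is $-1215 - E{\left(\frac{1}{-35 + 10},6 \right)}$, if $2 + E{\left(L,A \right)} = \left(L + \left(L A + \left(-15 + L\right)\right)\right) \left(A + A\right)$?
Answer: $- \frac{25729}{25} \approx -1029.2$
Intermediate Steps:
$E{\left(L,A \right)} = -2 + 2 A \left(-15 + 2 L + A L\right)$ ($E{\left(L,A \right)} = -2 + \left(L + \left(L A + \left(-15 + L\right)\right)\right) \left(A + A\right) = -2 + \left(L + \left(A L + \left(-15 + L\right)\right)\right) 2 A = -2 + \left(L + \left(-15 + L + A L\right)\right) 2 A = -2 + \left(-15 + 2 L + A L\right) 2 A = -2 + 2 A \left(-15 + 2 L + A L\right)$)
$-1215 - E{\left(\frac{1}{-35 + 10},6 \right)} = -1215 - \left(-2 - 180 + \frac{2 \cdot 6^{2}}{-35 + 10} + 4 \cdot 6 \frac{1}{-35 + 10}\right) = -1215 - \left(-2 - 180 + 2 \frac{1}{-25} \cdot 36 + 4 \cdot 6 \frac{1}{-25}\right) = -1215 - \left(-2 - 180 + 2 \left(- \frac{1}{25}\right) 36 + 4 \cdot 6 \left(- \frac{1}{25}\right)\right) = -1215 - \left(-2 - 180 - \frac{72}{25} - \frac{24}{25}\right) = -1215 - - \frac{4646}{25} = -1215 + \frac{4646}{25} = - \frac{25729}{25}$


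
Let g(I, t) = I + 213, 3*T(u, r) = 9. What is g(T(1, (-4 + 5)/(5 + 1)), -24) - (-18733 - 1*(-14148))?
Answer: 4801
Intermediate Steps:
T(u, r) = 3 (T(u, r) = (⅓)*9 = 3)
g(I, t) = 213 + I
g(T(1, (-4 + 5)/(5 + 1)), -24) - (-18733 - 1*(-14148)) = (213 + 3) - (-18733 - 1*(-14148)) = 216 - (-18733 + 14148) = 216 - 1*(-4585) = 216 + 4585 = 4801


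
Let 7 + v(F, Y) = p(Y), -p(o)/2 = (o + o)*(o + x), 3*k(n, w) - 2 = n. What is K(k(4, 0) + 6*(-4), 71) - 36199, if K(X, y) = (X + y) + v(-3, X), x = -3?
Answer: -38357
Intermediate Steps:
k(n, w) = ⅔ + n/3
p(o) = -4*o*(-3 + o) (p(o) = -2*(o + o)*(o - 3) = -2*2*o*(-3 + o) = -4*o*(-3 + o))
v(F, Y) = -7 + 4*Y*(3 - Y)
K(X, y) = -7 + X + y - 4*X*(-3 + X) (K(X, y) = (X + y) + (-7 - 4*X*(-3 + X)) = -7 + X + y - 4*X*(-3 + X))
K(k(4, 0) + 6*(-4), 71) - 36199 = (-7 + ((⅔ + (⅓)*4) + 6*(-4)) + 71 - 4*((⅔ + (⅓)*4) + 6*(-4))*(-3 + ((⅔ + (⅓)*4) + 6*(-4)))) - 36199 = (-7 + ((⅔ + 4/3) - 24) + 71 - 4*((⅔ + 4/3) - 24)*(-3 + ((⅔ + 4/3) - 24))) - 36199 = (-7 + (2 - 24) + 71 - 4*(2 - 24)*(-3 + (2 - 24))) - 36199 = (-7 - 22 + 71 - 4*(-22)*(-3 - 22)) - 36199 = (-7 - 22 + 71 - 4*(-22)*(-25)) - 36199 = (-7 - 22 + 71 - 2200) - 36199 = -2158 - 36199 = -38357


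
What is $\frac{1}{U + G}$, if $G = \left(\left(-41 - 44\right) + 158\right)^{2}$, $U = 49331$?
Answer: $\frac{1}{54660} \approx 1.8295 \cdot 10^{-5}$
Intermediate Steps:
$G = 5329$ ($G = \left(\left(-41 - 44\right) + 158\right)^{2} = \left(-85 + 158\right)^{2} = 73^{2} = 5329$)
$\frac{1}{U + G} = \frac{1}{49331 + 5329} = \frac{1}{54660}$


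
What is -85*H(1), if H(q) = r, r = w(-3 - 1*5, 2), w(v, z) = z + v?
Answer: 510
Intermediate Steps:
w(v, z) = v + z
r = -6 (r = (-3 - 1*5) + 2 = (-3 - 5) + 2 = -8 + 2 = -6)
H(q) = -6
-85*H(1) = -85*(-6) = 510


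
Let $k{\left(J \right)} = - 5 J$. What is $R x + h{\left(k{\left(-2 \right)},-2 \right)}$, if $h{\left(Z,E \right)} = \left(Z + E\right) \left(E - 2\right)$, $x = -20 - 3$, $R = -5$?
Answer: $83$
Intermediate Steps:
$x = -23$ ($x = -20 - 3 = -23$)
$h{\left(Z,E \right)} = \left(-2 + E\right) \left(E + Z\right)$ ($h{\left(Z,E \right)} = \left(E + Z\right) \left(-2 + E\right) = \left(-2 + E\right) \left(E + Z\right)$)
$R x + h{\left(k{\left(-2 \right)},-2 \right)} = \left(-5\right) \left(-23\right) - \left(-4 - 4 + 4 \left(-5\right) \left(-2\right)\right) = 115 + \left(4 + 4 - 20 - 20\right) = 115 - 32 = 83$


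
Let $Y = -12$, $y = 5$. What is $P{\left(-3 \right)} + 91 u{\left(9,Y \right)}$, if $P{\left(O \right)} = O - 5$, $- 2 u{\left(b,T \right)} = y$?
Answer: $- \frac{471}{2} \approx -235.5$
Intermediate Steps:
$u{\left(b,T \right)} = - \frac{5}{2}$ ($u{\left(b,T \right)} = \left(- \frac{1}{2}\right) 5 = - \frac{5}{2}$)
$P{\left(O \right)} = -5 + O$ ($P{\left(O \right)} = O - 5 = -5 + O$)
$P{\left(-3 \right)} + 91 u{\left(9,Y \right)} = \left(-5 - 3\right) + 91 \left(- \frac{5}{2}\right) = -8 - \frac{455}{2} = - \frac{471}{2}$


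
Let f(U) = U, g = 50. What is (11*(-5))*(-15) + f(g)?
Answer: 875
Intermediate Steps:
(11*(-5))*(-15) + f(g) = (11*(-5))*(-15) + 50 = -55*(-15) + 50 = 825 + 50 = 875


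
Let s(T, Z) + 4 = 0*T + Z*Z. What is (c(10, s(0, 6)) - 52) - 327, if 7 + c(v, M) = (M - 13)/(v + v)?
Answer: -7701/20 ≈ -385.05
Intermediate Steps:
s(T, Z) = -4 + Z² (s(T, Z) = -4 + (0*T + Z*Z) = -4 + (0 + Z²) = -4 + Z²)
c(v, M) = -7 + (-13 + M)/(2*v) (c(v, M) = -7 + (M - 13)/(v + v) = -7 + (-13 + M)/((2*v)) = -7 + (-13 + M)*(1/(2*v)) = -7 + (-13 + M)/(2*v))
(c(10, s(0, 6)) - 52) - 327 = ((½)*(-13 + (-4 + 6²) - 14*10)/10 - 52) - 327 = ((½)*(⅒)*(-13 + (-4 + 36) - 140) - 52) - 327 = ((½)*(⅒)*(-13 + 32 - 140) - 52) - 327 = ((½)*(⅒)*(-121) - 52) - 327 = (-121/20 - 52) - 327 = -1161/20 - 327 = -7701/20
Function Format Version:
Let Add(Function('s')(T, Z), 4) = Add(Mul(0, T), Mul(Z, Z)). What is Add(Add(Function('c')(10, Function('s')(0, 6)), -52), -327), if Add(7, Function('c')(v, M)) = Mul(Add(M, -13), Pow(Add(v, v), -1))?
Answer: Rational(-7701, 20) ≈ -385.05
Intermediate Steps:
Function('s')(T, Z) = Add(-4, Pow(Z, 2)) (Function('s')(T, Z) = Add(-4, Add(Mul(0, T), Mul(Z, Z))) = Add(-4, Add(0, Pow(Z, 2))) = Add(-4, Pow(Z, 2)))
Function('c')(v, M) = Add(-7, Mul(Rational(1, 2), Pow(v, -1), Add(-13, M))) (Function('c')(v, M) = Add(-7, Mul(Add(M, -13), Pow(Add(v, v), -1))) = Add(-7, Mul(Add(-13, M), Pow(Mul(2, v), -1))) = Add(-7, Mul(Add(-13, M), Mul(Rational(1, 2), Pow(v, -1)))) = Add(-7, Mul(Rational(1, 2), Pow(v, -1), Add(-13, M))))
Add(Add(Function('c')(10, Function('s')(0, 6)), -52), -327) = Add(Add(Mul(Rational(1, 2), Pow(10, -1), Add(-13, Add(-4, Pow(6, 2)), Mul(-14, 10))), -52), -327) = Add(Add(Mul(Rational(1, 2), Rational(1, 10), Add(-13, Add(-4, 36), -140)), -52), -327) = Add(Add(Mul(Rational(1, 2), Rational(1, 10), Add(-13, 32, -140)), -52), -327) = Add(Add(Mul(Rational(1, 2), Rational(1, 10), -121), -52), -327) = Add(Add(Rational(-121, 20), -52), -327) = Add(Rational(-1161, 20), -327) = Rational(-7701, 20)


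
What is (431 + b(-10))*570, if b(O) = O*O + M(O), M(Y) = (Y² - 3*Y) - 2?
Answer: 375630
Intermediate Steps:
M(Y) = -2 + Y² - 3*Y
b(O) = -2 - 3*O + 2*O² (b(O) = O*O + (-2 + O² - 3*O) = O² + (-2 + O² - 3*O) = -2 - 3*O + 2*O²)
(431 + b(-10))*570 = (431 + (-2 - 3*(-10) + 2*(-10)²))*570 = (431 + (-2 + 30 + 2*100))*570 = (431 + (-2 + 30 + 200))*570 = (431 + 228)*570 = 659*570 = 375630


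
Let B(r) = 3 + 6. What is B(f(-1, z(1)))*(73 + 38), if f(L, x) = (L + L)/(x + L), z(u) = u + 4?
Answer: 999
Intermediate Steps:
z(u) = 4 + u
f(L, x) = 2*L/(L + x) (f(L, x) = (2*L)/(L + x) = 2*L/(L + x))
B(r) = 9
B(f(-1, z(1)))*(73 + 38) = 9*(73 + 38) = 9*111 = 999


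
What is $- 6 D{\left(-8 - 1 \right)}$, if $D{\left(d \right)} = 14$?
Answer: $-84$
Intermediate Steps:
$- 6 D{\left(-8 - 1 \right)} = \left(-6\right) 14 = -84$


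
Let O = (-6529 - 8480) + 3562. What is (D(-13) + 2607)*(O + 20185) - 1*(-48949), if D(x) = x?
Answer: 22715321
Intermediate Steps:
O = -11447 (O = -15009 + 3562 = -11447)
(D(-13) + 2607)*(O + 20185) - 1*(-48949) = (-13 + 2607)*(-11447 + 20185) - 1*(-48949) = 2594*8738 + 48949 = 22666372 + 48949 = 22715321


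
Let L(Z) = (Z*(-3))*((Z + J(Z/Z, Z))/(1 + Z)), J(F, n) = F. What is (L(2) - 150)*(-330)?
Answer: 51480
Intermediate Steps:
L(Z) = -3*Z (L(Z) = (Z*(-3))*((Z + Z/Z)/(1 + Z)) = (-3*Z)*((Z + 1)/(1 + Z)) = (-3*Z)*((1 + Z)/(1 + Z)) = -3*Z*1 = -3*Z)
(L(2) - 150)*(-330) = (-3*2 - 150)*(-330) = (-6 - 150)*(-330) = -156*(-330) = 51480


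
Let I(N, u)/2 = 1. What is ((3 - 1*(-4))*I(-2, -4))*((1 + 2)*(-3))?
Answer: -126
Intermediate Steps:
I(N, u) = 2 (I(N, u) = 2*1 = 2)
((3 - 1*(-4))*I(-2, -4))*((1 + 2)*(-3)) = ((3 - 1*(-4))*2)*((1 + 2)*(-3)) = ((3 + 4)*2)*(3*(-3)) = (7*2)*(-9) = 14*(-9) = -126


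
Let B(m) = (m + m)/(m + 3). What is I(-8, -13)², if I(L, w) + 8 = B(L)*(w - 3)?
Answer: 87616/25 ≈ 3504.6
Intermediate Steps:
B(m) = 2*m/(3 + m) (B(m) = (2*m)/(3 + m) = 2*m/(3 + m))
I(L, w) = -8 + 2*L*(-3 + w)/(3 + L) (I(L, w) = -8 + (2*L/(3 + L))*(w - 3) = -8 + (2*L/(3 + L))*(-3 + w) = -8 + 2*L*(-3 + w)/(3 + L))
I(-8, -13)² = (2*(-12 - 7*(-8) - 8*(-13))/(3 - 8))² = (2*(-12 + 56 + 104)/(-5))² = (2*(-⅕)*148)² = (-296/5)² = 87616/25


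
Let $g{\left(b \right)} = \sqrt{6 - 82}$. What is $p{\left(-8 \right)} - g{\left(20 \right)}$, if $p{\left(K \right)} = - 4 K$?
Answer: $32 - 2 i \sqrt{19} \approx 32.0 - 8.7178 i$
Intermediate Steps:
$g{\left(b \right)} = 2 i \sqrt{19}$ ($g{\left(b \right)} = \sqrt{-76} = 2 i \sqrt{19}$)
$p{\left(-8 \right)} - g{\left(20 \right)} = \left(-4\right) \left(-8\right) - 2 i \sqrt{19} = 32 - 2 i \sqrt{19}$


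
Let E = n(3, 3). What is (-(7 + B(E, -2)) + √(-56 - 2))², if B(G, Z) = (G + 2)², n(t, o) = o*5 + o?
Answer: (407 - I*√58)² ≈ 1.6559e+5 - 6199.2*I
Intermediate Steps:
n(t, o) = 6*o (n(t, o) = 5*o + o = 6*o)
E = 18 (E = 6*3 = 18)
B(G, Z) = (2 + G)²
(-(7 + B(E, -2)) + √(-56 - 2))² = (-(7 + (2 + 18)²) + √(-56 - 2))² = (-(7 + 20²) + √(-58))² = (-(7 + 400) + I*√58)² = (-1*407 + I*√58)² = (-407 + I*√58)²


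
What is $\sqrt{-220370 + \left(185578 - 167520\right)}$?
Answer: $22 i \sqrt{418} \approx 449.79 i$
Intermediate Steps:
$\sqrt{-220370 + \left(185578 - 167520\right)} = \sqrt{-220370 + 18058} = \sqrt{-202312} = 22 i \sqrt{418}$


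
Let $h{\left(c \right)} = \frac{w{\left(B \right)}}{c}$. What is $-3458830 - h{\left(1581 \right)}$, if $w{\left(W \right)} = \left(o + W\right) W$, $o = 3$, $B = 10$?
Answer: $- \frac{5468410360}{1581} \approx -3.4588 \cdot 10^{6}$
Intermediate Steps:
$w{\left(W \right)} = W \left(3 + W\right)$ ($w{\left(W \right)} = \left(3 + W\right) W = W \left(3 + W\right)$)
$h{\left(c \right)} = \frac{130}{c}$ ($h{\left(c \right)} = \frac{10 \left(3 + 10\right)}{c} = \frac{10 \cdot 13}{c} = \frac{130}{c}$)
$-3458830 - h{\left(1581 \right)} = -3458830 - \frac{130}{1581} = - \frac{5468410360}{1581}$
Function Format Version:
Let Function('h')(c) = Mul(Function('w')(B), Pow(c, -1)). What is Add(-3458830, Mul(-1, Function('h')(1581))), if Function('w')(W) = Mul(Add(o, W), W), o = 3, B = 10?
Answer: Rational(-5468410360, 1581) ≈ -3.4588e+6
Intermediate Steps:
Function('w')(W) = Mul(W, Add(3, W)) (Function('w')(W) = Mul(Add(3, W), W) = Mul(W, Add(3, W)))
Function('h')(c) = Mul(130, Pow(c, -1)) (Function('h')(c) = Mul(Mul(10, Add(3, 10)), Pow(c, -1)) = Mul(Mul(10, 13), Pow(c, -1)) = Mul(130, Pow(c, -1)))
Add(-3458830, Mul(-1, Function('h')(1581))) = Add(-3458830, Mul(-1, Mul(130, Pow(1581, -1)))) = Add(-3458830, Mul(-1, Mul(130, Rational(1, 1581)))) = Add(-3458830, Mul(-1, Rational(130, 1581))) = Add(-3458830, Rational(-130, 1581)) = Rational(-5468410360, 1581)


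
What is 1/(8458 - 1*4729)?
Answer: 1/3729 ≈ 0.00026817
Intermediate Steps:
1/(8458 - 1*4729) = 1/(8458 - 4729) = 1/3729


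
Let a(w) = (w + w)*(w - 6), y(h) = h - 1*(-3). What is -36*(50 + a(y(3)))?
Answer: -1800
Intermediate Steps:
y(h) = 3 + h (y(h) = h + 3 = 3 + h)
a(w) = 2*w*(-6 + w) (a(w) = (2*w)*(-6 + w) = 2*w*(-6 + w))
-36*(50 + a(y(3))) = -36*(50 + 2*(3 + 3)*(-6 + (3 + 3))) = -36*(50 + 2*6*(-6 + 6)) = -36*(50 + 2*6*0) = -36*(50 + 0) = -36*50 = -1800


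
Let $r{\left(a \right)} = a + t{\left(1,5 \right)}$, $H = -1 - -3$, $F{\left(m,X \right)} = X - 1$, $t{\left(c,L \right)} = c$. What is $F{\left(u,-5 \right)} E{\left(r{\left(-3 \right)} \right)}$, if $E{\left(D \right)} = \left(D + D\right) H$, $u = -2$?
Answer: $48$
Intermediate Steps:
$F{\left(m,X \right)} = -1 + X$
$H = 2$ ($H = -1 + 3 = 2$)
$r{\left(a \right)} = 1 + a$ ($r{\left(a \right)} = a + 1 = 1 + a$)
$E{\left(D \right)} = 4 D$ ($E{\left(D \right)} = \left(D + D\right) 2 = 2 D 2 = 4 D$)
$F{\left(u,-5 \right)} E{\left(r{\left(-3 \right)} \right)} = \left(-1 - 5\right) 4 \left(1 - 3\right) = - 6 \cdot 4 \left(-2\right) = \left(-6\right) \left(-8\right) = 48$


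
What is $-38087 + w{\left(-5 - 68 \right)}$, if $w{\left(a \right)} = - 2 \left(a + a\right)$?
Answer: $-37795$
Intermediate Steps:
$w{\left(a \right)} = - 4 a$ ($w{\left(a \right)} = - 2 \cdot 2 a = - 4 a$)
$-38087 + w{\left(-5 - 68 \right)} = -38087 - 4 \left(-5 - 68\right) = -38087 - -292 = -38087 + 292 = -37795$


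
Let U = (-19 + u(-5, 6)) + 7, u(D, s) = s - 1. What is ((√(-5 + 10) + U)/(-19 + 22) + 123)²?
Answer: (362 + √5)²/9 ≈ 14741.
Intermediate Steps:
u(D, s) = -1 + s
U = -7 (U = (-19 + (-1 + 6)) + 7 = (-19 + 5) + 7 = -14 + 7 = -7)
((√(-5 + 10) + U)/(-19 + 22) + 123)² = ((√(-5 + 10) - 7)/(-19 + 22) + 123)² = ((√5 - 7)/3 + 123)² = ((-7 + √5)*(⅓) + 123)² = ((-7/3 + √5/3) + 123)² = (362/3 + √5/3)²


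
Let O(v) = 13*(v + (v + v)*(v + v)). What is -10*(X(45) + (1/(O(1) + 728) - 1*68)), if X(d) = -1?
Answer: 547160/793 ≈ 689.99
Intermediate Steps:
O(v) = 13*v + 52*v**2 (O(v) = 13*(v + (2*v)*(2*v)) = 13*(v + 4*v**2) = 13*v + 52*v**2)
-10*(X(45) + (1/(O(1) + 728) - 1*68)) = -10*(-1 + (1/(13*1*(1 + 4*1) + 728) - 1*68)) = -10*(-1 + (1/(13*1*(1 + 4) + 728) - 68)) = -10*(-1 + (1/(13*1*5 + 728) - 68)) = -10*(-1 + (1/(65 + 728) - 68)) = -10*(-1 + (1/793 - 68)) = -10*(-1 - 53923/793) = -10*(-54716/793) = 547160/793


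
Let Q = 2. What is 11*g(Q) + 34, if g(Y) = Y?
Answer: 56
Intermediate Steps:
11*g(Q) + 34 = 11*2 + 34 = 22 + 34 = 56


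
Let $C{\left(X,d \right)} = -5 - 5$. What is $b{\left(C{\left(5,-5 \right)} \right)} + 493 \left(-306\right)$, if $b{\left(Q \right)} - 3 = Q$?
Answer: $-150865$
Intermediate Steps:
$C{\left(X,d \right)} = -10$ ($C{\left(X,d \right)} = -5 - 5 = -10$)
$b{\left(Q \right)} = 3 + Q$
$b{\left(C{\left(5,-5 \right)} \right)} + 493 \left(-306\right) = \left(3 - 10\right) + 493 \left(-306\right) = -7 - 150858 = -150865$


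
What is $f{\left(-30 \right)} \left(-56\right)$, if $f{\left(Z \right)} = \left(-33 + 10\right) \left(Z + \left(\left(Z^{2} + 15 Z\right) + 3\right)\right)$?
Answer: $544824$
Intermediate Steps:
$f{\left(Z \right)} = -69 - 368 Z - 23 Z^{2}$ ($f{\left(Z \right)} = - 23 \left(Z + \left(3 + Z^{2} + 15 Z\right)\right) = - 23 \left(3 + Z^{2} + 16 Z\right) = -69 - 368 Z - 23 Z^{2}$)
$f{\left(-30 \right)} \left(-56\right) = \left(-69 - -11040 - 23 \left(-30\right)^{2}\right) \left(-56\right) = \left(-69 + 11040 - 20700\right) \left(-56\right) = \left(-9729\right) \left(-56\right) = 544824$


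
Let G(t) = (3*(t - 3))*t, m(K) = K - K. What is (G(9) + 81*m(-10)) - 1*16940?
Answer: -16778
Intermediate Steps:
m(K) = 0
G(t) = t*(-9 + 3*t) (G(t) = (3*(-3 + t))*t = (-9 + 3*t)*t = t*(-9 + 3*t))
(G(9) + 81*m(-10)) - 1*16940 = (3*9*(-3 + 9) + 81*0) - 1*16940 = (3*9*6 + 0) - 16940 = (162 + 0) - 16940 = 162 - 16940 = -16778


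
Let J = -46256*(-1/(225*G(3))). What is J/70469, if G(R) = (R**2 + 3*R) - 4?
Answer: 472/2265075 ≈ 0.00020838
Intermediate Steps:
G(R) = -4 + R**2 + 3*R
J = 3304/225 (J = -46256*(-1/(225*(-4 + 3**2 + 3*3))) = -46256*(-1/(225*(-4 + 9 + 9))) = -46256/((14*5)*(-45)) = -46256/(70*(-45)) = -46256/(-3150) = -46256*(-1/3150) = 3304/225 ≈ 14.684)
J/70469 = (3304/225)/70469 = (3304/225)*(1/70469) = 472/2265075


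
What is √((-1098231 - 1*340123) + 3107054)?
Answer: 10*√16687 ≈ 1291.8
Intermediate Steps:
√((-1098231 - 1*340123) + 3107054) = √((-1098231 - 340123) + 3107054) = √(-1438354 + 3107054) = √1668700 = 10*√16687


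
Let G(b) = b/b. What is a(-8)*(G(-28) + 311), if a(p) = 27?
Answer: 8424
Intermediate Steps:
G(b) = 1
a(-8)*(G(-28) + 311) = 27*(1 + 311) = 27*312 = 8424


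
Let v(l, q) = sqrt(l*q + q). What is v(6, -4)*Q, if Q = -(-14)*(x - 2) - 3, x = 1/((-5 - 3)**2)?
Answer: -985*I*sqrt(7)/16 ≈ -162.88*I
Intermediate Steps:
x = 1/64 (x = 1/((-8)**2) = 1/64 ≈ 0.015625)
v(l, q) = sqrt(q + l*q)
Q = -985/32 (Q = -(-14)*(1/64 - 2) - 3 = -(-14)*(-127)/64 - 3 = -14*127/64 - 3 = -889/32 - 3 = -985/32 ≈ -30.781)
v(6, -4)*Q = sqrt(-4*(1 + 6))*(-985/32) = sqrt(-4*7)*(-985/32) = sqrt(-28)*(-985/32) = (2*I*sqrt(7))*(-985/32) = -985*I*sqrt(7)/16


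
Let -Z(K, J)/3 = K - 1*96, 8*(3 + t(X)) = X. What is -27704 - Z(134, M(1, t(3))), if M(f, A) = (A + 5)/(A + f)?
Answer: -27590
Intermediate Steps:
t(X) = -3 + X/8
M(f, A) = (5 + A)/(A + f)
Z(K, J) = 288 - 3*K (Z(K, J) = -3*(K - 1*96) = -3*(K - 96) = -3*(-96 + K) = 288 - 3*K)
-27704 - Z(134, M(1, t(3))) = -27704 - (288 - 3*134) = -27704 - (288 - 402) = -27704 - 1*(-114) = -27704 + 114 = -27590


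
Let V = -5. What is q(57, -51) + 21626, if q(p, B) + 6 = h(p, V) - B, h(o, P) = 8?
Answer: 21679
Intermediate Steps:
q(p, B) = 2 - B (q(p, B) = -6 + (8 - B) = 2 - B)
q(57, -51) + 21626 = (2 - 1*(-51)) + 21626 = (2 + 51) + 21626 = 53 + 21626 = 21679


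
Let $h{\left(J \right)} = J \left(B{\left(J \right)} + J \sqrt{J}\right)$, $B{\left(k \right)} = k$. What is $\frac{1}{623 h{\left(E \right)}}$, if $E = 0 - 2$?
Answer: $\frac{1}{7476} - \frac{i \sqrt{2}}{7476} \approx 0.00013376 - 0.00018917 i$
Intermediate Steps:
$E = -2$
$h{\left(J \right)} = J \left(J + J^{\frac{3}{2}}\right)$ ($h{\left(J \right)} = J \left(J + J \sqrt{J}\right) = J \left(J + J^{\frac{3}{2}}\right)$)
$\frac{1}{623 h{\left(E \right)}} = \frac{1}{623 \left(\left(-2\right)^{2} + \left(-2\right)^{\frac{5}{2}}\right)} = \frac{1}{623 \left(4 + 4 i \sqrt{2}\right)}$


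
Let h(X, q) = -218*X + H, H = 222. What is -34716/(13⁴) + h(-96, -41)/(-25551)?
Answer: -165677074/81084679 ≈ -2.0433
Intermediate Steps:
h(X, q) = 222 - 218*X (h(X, q) = -218*X + 222 = 222 - 218*X)
-34716/(13⁴) + h(-96, -41)/(-25551) = -34716/(13⁴) + (222 - 218*(-96))/(-25551) = -34716/28561 + (222 + 20928)*(-1/25551) = -34716*1/28561 + 21150*(-1/25551) = -34716/28561 - 2350/2839 = -165677074/81084679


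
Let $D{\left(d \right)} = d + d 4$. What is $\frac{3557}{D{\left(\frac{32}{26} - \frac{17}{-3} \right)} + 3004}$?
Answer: $\frac{138723}{118501} \approx 1.1706$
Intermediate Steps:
$D{\left(d \right)} = 5 d$ ($D{\left(d \right)} = d + 4 d = 5 d$)
$\frac{3557}{D{\left(\frac{32}{26} - \frac{17}{-3} \right)} + 3004} = \frac{3557}{5 \left(\frac{32}{26} - \frac{17}{-3}\right) + 3004} = \frac{3557}{5 \left(32 \cdot \frac{1}{26} - - \frac{17}{3}\right) + 3004} = \frac{3557}{5 \left(\frac{16}{13} + \frac{17}{3}\right) + 3004} = \frac{3557}{5 \cdot \frac{269}{39} + 3004} = \frac{3557}{\frac{1345}{39} + 3004} = \frac{3557}{\frac{118501}{39}} = 3557 \cdot \frac{39}{118501} = \frac{138723}{118501}$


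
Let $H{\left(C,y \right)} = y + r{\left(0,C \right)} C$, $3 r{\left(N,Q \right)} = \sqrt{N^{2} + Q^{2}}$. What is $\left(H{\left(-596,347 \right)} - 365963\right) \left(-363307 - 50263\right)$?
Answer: $\frac{600530108480}{3} \approx 2.0018 \cdot 10^{11}$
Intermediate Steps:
$r{\left(N,Q \right)} = \frac{\sqrt{N^{2} + Q^{2}}}{3}$
$H{\left(C,y \right)} = y + \frac{C \sqrt{C^{2}}}{3}$ ($H{\left(C,y \right)} = y + \frac{\sqrt{0^{2} + C^{2}}}{3} C = y + \frac{\sqrt{0 + C^{2}}}{3} C = y + \frac{\sqrt{C^{2}}}{3} C = y + \frac{C \sqrt{C^{2}}}{3}$)
$\left(H{\left(-596,347 \right)} - 365963\right) \left(-363307 - 50263\right) = \left(\left(347 + \frac{1}{3} \left(-596\right) \sqrt{\left(-596\right)^{2}}\right) - 365963\right) \left(-363307 - 50263\right) = \left(\left(347 + \frac{1}{3} \left(-596\right) \sqrt{355216}\right) - 365963\right) \left(-413570\right) = \left(\left(347 + \frac{1}{3} \left(-596\right) 596\right) - 365963\right) \left(-413570\right) = \left(\left(347 - \frac{355216}{3}\right) - 365963\right) \left(-413570\right) = \left(- \frac{354175}{3} - 365963\right) \left(-413570\right) = \left(- \frac{1452064}{3}\right) \left(-413570\right) = \frac{600530108480}{3}$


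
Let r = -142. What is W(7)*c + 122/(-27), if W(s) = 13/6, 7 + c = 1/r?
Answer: -151063/7668 ≈ -19.700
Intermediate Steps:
c = -995/142 (c = -7 + 1/(-142) = -7 - 1/142 = -995/142 ≈ -7.0070)
W(s) = 13/6 (W(s) = 13*(1/6) = 13/6)
W(7)*c + 122/(-27) = (13/6)*(-995/142) + 122/(-27) = -12935/852 + 122*(-1/27) = -12935/852 - 122/27 = -151063/7668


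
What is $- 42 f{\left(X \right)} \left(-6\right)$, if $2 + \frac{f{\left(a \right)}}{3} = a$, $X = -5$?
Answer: $-5292$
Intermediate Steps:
$f{\left(a \right)} = -6 + 3 a$
$- 42 f{\left(X \right)} \left(-6\right) = - 42 \left(-6 + 3 \left(-5\right)\right) \left(-6\right) = - 42 \left(-6 - 15\right) \left(-6\right) = \left(-42\right) \left(-21\right) \left(-6\right) = 882 \left(-6\right) = -5292$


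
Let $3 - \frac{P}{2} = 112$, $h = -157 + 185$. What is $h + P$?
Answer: $-190$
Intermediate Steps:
$h = 28$
$P = -218$ ($P = 6 - 224 = -218$)
$h + P = 28 - 218 = -190$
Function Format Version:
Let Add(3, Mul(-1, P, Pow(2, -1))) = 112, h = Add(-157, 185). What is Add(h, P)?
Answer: -190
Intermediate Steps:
h = 28
P = -218 (P = Add(6, Mul(-2, 112)) = Add(6, -224) = -218)
Add(h, P) = Add(28, -218) = -190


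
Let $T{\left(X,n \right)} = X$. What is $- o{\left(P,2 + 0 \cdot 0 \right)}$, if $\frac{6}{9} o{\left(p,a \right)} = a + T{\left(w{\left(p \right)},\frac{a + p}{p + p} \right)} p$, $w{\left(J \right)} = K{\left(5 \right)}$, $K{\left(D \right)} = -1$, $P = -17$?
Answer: $- \frac{57}{2} \approx -28.5$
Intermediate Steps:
$w{\left(J \right)} = -1$
$o{\left(p,a \right)} = - \frac{3 p}{2} + \frac{3 a}{2}$ ($o{\left(p,a \right)} = \frac{3 \left(a - p\right)}{2} = - \frac{3 p}{2} + \frac{3 a}{2}$)
$- o{\left(P,2 + 0 \cdot 0 \right)} = - (\left(- \frac{3}{2}\right) \left(-17\right) + \frac{3 \left(2 + 0 \cdot 0\right)}{2}) = - (\frac{51}{2} + \frac{3 \left(2 + 0\right)}{2}) = - (\frac{51}{2} + \frac{3}{2} \cdot 2) = - (\frac{51}{2} + 3) = \left(-1\right) \frac{57}{2} = - \frac{57}{2}$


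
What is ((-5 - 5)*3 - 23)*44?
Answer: -2332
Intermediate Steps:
((-5 - 5)*3 - 23)*44 = (-10*3 - 23)*44 = (-30 - 23)*44 = -53*44 = -2332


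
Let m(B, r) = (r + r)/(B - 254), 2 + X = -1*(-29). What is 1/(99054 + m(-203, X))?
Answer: 457/45267624 ≈ 1.0096e-5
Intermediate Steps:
X = 27 (X = -2 - 1*(-29) = -2 + 29 = 27)
m(B, r) = 2*r/(-254 + B) (m(B, r) = (2*r)/(-254 + B) = 2*r/(-254 + B))
1/(99054 + m(-203, X)) = 1/(99054 + 2*27/(-254 - 203)) = 1/(99054 + 2*27/(-457)) = 1/(99054 + 2*27*(-1/457)) = 1/(99054 - 54/457) = 1/(45267624/457) = 457/45267624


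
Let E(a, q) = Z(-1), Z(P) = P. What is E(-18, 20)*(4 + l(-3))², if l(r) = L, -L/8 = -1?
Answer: -144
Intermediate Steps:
L = 8 (L = -8*(-1) = 8)
l(r) = 8
E(a, q) = -1
E(-18, 20)*(4 + l(-3))² = -(4 + 8)² = -1*12² = -1*144 = -144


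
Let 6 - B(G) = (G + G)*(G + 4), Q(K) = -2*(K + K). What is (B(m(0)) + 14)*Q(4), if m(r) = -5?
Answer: -160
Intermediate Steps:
Q(K) = -4*K
B(G) = 6 - 2*G*(4 + G) (B(G) = 6 - (G + G)*(G + 4) = 6 - 2*G*(4 + G))
(B(m(0)) + 14)*Q(4) = ((6 - 8*(-5) - 2*(-5)²) + 14)*(-4*4) = ((6 + 40 - 2*25) + 14)*(-16) = ((6 + 40 - 50) + 14)*(-16) = (-4 + 14)*(-16) = 10*(-16) = -160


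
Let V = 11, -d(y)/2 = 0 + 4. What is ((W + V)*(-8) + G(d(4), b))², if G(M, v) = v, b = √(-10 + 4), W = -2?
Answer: (-72 + I*√6)² ≈ 5178.0 - 352.73*I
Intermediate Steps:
d(y) = -8 (d(y) = -2*(0 + 4) = -2*4 = -8)
b = I*√6 (b = √(-6) = I*√6 ≈ 2.4495*I)
((W + V)*(-8) + G(d(4), b))² = ((-2 + 11)*(-8) + I*√6)² = (9*(-8) + I*√6)² = (-72 + I*√6)²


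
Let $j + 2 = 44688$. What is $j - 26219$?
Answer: $18467$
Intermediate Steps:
$j = 44686$ ($j = -2 + 44688 = 44686$)
$j - 26219 = 44686 - 26219 = 18467$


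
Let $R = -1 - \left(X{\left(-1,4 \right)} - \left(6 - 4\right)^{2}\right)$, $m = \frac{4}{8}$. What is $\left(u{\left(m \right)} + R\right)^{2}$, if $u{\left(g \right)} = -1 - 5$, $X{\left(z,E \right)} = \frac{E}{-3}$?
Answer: $\frac{25}{9} \approx 2.7778$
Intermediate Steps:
$X{\left(z,E \right)} = - \frac{E}{3}$ ($X{\left(z,E \right)} = E \left(- \frac{1}{3}\right) = - \frac{E}{3}$)
$m = \frac{1}{2}$ ($m = 4 \cdot \frac{1}{8} = \frac{1}{2} \approx 0.5$)
$u{\left(g \right)} = -6$
$R = \frac{13}{3}$ ($R = -1 - \left(\left(- \frac{1}{3}\right) 4 - \left(6 - 4\right)^{2}\right) = -1 - \left(- \frac{4}{3} - 2^{2}\right) = -1 - \left(- \frac{4}{3} - 4\right) = -1 - - \frac{16}{3} = -1 + \frac{16}{3} = \frac{13}{3} \approx 4.3333$)
$\left(u{\left(m \right)} + R\right)^{2} = \left(-6 + \frac{13}{3}\right)^{2} = \left(- \frac{5}{3}\right)^{2} = \frac{25}{9}$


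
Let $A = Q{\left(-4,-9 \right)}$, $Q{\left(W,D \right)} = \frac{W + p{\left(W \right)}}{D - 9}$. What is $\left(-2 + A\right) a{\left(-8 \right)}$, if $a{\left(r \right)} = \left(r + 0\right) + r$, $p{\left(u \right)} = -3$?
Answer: $\frac{232}{9} \approx 25.778$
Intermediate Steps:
$a{\left(r \right)} = 2 r$ ($a{\left(r \right)} = r + r = 2 r$)
$Q{\left(W,D \right)} = \frac{-3 + W}{-9 + D}$ ($Q{\left(W,D \right)} = \frac{W - 3}{D - 9} = \frac{-3 + W}{-9 + D}$)
$A = \frac{7}{18}$ ($A = \frac{-3 - 4}{-9 - 9} = \frac{1}{-18} \left(-7\right) = \left(- \frac{1}{18}\right) \left(-7\right) = \frac{7}{18} \approx 0.38889$)
$\left(-2 + A\right) a{\left(-8 \right)} = \left(-2 + \frac{7}{18}\right) 2 \left(-8\right) = \left(- \frac{29}{18}\right) \left(-16\right) = \frac{232}{9}$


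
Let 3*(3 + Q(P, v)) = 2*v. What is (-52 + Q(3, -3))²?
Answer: 3249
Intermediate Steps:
Q(P, v) = -3 + 2*v/3 (Q(P, v) = -3 + (2*v)/3 = -3 + 2*v/3)
(-52 + Q(3, -3))² = (-52 + (-3 + (⅔)*(-3)))² = (-52 + (-3 - 2))² = (-52 - 5)² = (-57)² = 3249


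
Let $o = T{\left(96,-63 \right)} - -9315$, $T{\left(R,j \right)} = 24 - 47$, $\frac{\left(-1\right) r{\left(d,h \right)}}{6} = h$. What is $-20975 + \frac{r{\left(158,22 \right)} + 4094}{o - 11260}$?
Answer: $- \frac{20641381}{984} \approx -20977.0$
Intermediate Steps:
$r{\left(d,h \right)} = - 6 h$
$T{\left(R,j \right)} = -23$
$o = 9292$ ($o = -23 - -9315 = -23 + 9315 = 9292$)
$-20975 + \frac{r{\left(158,22 \right)} + 4094}{o - 11260} = -20975 + \frac{\left(-6\right) 22 + 4094}{9292 - 11260} = -20975 + \frac{-132 + 4094}{-1968} = -20975 + 3962 \left(- \frac{1}{1968}\right) = -20975 - \frac{1981}{984} = - \frac{20641381}{984}$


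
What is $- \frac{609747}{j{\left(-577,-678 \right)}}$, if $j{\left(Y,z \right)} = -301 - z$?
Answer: $- \frac{609747}{377} \approx -1617.4$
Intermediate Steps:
$- \frac{609747}{j{\left(-577,-678 \right)}} = - \frac{609747}{-301 - -678} = - \frac{609747}{-301 + 678} = - \frac{609747}{377}$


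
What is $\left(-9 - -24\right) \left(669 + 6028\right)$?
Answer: $100455$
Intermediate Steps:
$\left(-9 - -24\right) \left(669 + 6028\right) = \left(-9 + 24\right) 6697 = 15 \cdot 6697 = 100455$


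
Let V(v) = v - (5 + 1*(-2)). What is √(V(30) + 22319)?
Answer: √22346 ≈ 149.49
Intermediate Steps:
V(v) = -3 + v (V(v) = v - (5 - 2) = v - 1*3 = v - 3 = -3 + v)
√(V(30) + 22319) = √((-3 + 30) + 22319) = √(27 + 22319) = √22346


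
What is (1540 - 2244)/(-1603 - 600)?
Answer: 704/2203 ≈ 0.31956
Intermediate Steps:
(1540 - 2244)/(-1603 - 600) = -704/(-2203) = -704*(-1/2203) = 704/2203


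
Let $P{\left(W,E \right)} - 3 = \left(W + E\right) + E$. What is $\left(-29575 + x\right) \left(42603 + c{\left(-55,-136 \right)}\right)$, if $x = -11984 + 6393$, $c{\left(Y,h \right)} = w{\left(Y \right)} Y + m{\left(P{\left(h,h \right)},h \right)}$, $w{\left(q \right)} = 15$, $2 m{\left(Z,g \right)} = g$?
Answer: $-1466773860$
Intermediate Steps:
$P{\left(W,E \right)} = 3 + W + 2 E$ ($P{\left(W,E \right)} = 3 + \left(\left(W + E\right) + E\right) = 3 + \left(\left(E + W\right) + E\right) = 3 + \left(W + 2 E\right) = 3 + W + 2 E$)
$m{\left(Z,g \right)} = \frac{g}{2}$
$c{\left(Y,h \right)} = \frac{h}{2} + 15 Y$ ($c{\left(Y,h \right)} = 15 Y + \frac{h}{2} = \frac{h}{2} + 15 Y$)
$x = -5591$
$\left(-29575 + x\right) \left(42603 + c{\left(-55,-136 \right)}\right) = \left(-29575 - 5591\right) \left(42603 + \left(\frac{1}{2} \left(-136\right) + 15 \left(-55\right)\right)\right) = - 35166 \left(42603 - 893\right) = \left(-35166\right) 41710 = -1466773860$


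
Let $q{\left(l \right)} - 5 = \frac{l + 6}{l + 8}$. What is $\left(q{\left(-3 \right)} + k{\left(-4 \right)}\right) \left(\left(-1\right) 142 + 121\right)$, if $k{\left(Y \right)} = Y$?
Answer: $- \frac{168}{5} \approx -33.6$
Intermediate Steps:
$q{\left(l \right)} = 5 + \frac{6 + l}{8 + l}$ ($q{\left(l \right)} = 5 + \frac{l + 6}{l + 8} = 5 + \frac{6 + l}{8 + l}$)
$\left(q{\left(-3 \right)} + k{\left(-4 \right)}\right) \left(\left(-1\right) 142 + 121\right) = \left(\frac{2 \left(23 + 3 \left(-3\right)\right)}{8 - 3} - 4\right) \left(\left(-1\right) 142 + 121\right) = \left(\frac{2 \left(23 - 9\right)}{5} - 4\right) \left(-142 + 121\right) = \left(2 \cdot \frac{1}{5} \cdot 14 - 4\right) \left(-21\right) = \left(\frac{28}{5} - 4\right) \left(-21\right) = \frac{8}{5} \left(-21\right) = - \frac{168}{5}$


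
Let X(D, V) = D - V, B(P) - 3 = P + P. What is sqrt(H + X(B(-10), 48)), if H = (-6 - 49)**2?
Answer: 4*sqrt(185) ≈ 54.406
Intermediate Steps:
H = 3025 (H = (-55)**2 = 3025)
B(P) = 3 + 2*P (B(P) = 3 + (P + P) = 3 + 2*P)
sqrt(H + X(B(-10), 48)) = sqrt(3025 + ((3 + 2*(-10)) - 1*48)) = sqrt(3025 + ((3 - 20) - 48)) = sqrt(3025 + (-17 - 48)) = sqrt(3025 - 65) = sqrt(2960) = 4*sqrt(185)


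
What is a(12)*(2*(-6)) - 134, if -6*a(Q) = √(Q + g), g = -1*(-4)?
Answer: -126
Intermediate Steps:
g = 4
a(Q) = -√(4 + Q)/6 (a(Q) = -√(Q + 4)/6 = -√(4 + Q)/6)
a(12)*(2*(-6)) - 134 = (-√(4 + 12)/6)*(2*(-6)) - 134 = -√16/6*(-12) - 134 = -⅙*4*(-12) - 134 = -⅔*(-12) - 134 = 8 - 134 = -126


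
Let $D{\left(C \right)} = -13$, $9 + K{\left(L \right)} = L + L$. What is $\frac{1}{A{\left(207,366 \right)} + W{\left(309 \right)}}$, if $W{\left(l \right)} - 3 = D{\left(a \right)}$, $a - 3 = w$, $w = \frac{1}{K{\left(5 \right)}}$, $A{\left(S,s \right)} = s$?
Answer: $\frac{1}{356} \approx 0.002809$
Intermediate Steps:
$K{\left(L \right)} = -9 + 2 L$ ($K{\left(L \right)} = -9 + \left(L + L\right) = -9 + 2 L$)
$w = 1$ ($w = \frac{1}{-9 + 2 \cdot 5} = \frac{1}{-9 + 10} = 1^{-1} = 1$)
$a = 4$ ($a = 3 + 1 = 4$)
$W{\left(l \right)} = -10$ ($W{\left(l \right)} = 3 - 13 = -10$)
$\frac{1}{A{\left(207,366 \right)} + W{\left(309 \right)}} = \frac{1}{366 - 10} = \frac{1}{356}$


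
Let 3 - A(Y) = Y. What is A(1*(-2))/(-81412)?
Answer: -5/81412 ≈ -6.1416e-5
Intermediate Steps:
A(Y) = 3 - Y
A(1*(-2))/(-81412) = (3 - (-2))/(-81412) = (3 - 1*(-2))*(-1/81412) = (3 + 2)*(-1/81412) = 5*(-1/81412) = -5/81412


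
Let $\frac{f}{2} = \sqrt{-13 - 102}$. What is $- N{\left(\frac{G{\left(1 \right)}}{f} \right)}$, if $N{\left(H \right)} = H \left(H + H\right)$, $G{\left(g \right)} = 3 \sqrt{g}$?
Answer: $\frac{9}{230} \approx 0.03913$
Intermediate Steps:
$f = 2 i \sqrt{115}$ ($f = 2 \sqrt{-13 - 102} = 2 \sqrt{-115} = 2 i \sqrt{115} \approx 21.448 i$)
$N{\left(H \right)} = 2 H^{2}$ ($N{\left(H \right)} = H 2 H = 2 H^{2}$)
$- N{\left(\frac{G{\left(1 \right)}}{f} \right)} = - 2 \left(\frac{3 \sqrt{1}}{2 i \sqrt{115}}\right)^{2} = - 2 \left(3 \cdot 1 \left(- \frac{i \sqrt{115}}{230}\right)\right)^{2} = - 2 \left(3 \left(- \frac{i \sqrt{115}}{230}\right)\right)^{2} = - 2 \left(- \frac{3 i \sqrt{115}}{230}\right)^{2} = - \frac{2 \left(-9\right)}{460} = \left(-1\right) \left(- \frac{9}{230}\right) = \frac{9}{230}$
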